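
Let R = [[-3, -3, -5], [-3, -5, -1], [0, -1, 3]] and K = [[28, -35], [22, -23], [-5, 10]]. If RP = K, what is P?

R is on the left of P, so left-multiply by R⁻¹: P = R⁻¹K.
R has determinant 6; R⁻¹ = [[-8/3, 7/3, -11/3], [3/2, -3/2, 2], [1/2, -1/2, 1]].
P = R⁻¹K = [[-8/3, 7/3, -11/3], [3/2, -3/2, 2], [1/2, -1/2, 1]] · [[28, -35], [22, -23], [-5, 10]] = [[-5, 3], [-1, 2], [-2, 4]].

P = [[-5, 3], [-1, 2], [-2, 4]]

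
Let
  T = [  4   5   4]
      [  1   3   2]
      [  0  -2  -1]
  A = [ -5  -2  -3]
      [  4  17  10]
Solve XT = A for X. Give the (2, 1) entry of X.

Right-multiplying both sides by T⁻¹ gives X = AT⁻¹.
T has determinant 1; T⁻¹ = [[1, -3, -2], [1, -4, -4], [-2, 8, 7]].
X = AT⁻¹ = [[-5, -2, -3], [4, 17, 10]] · [[1, -3, -2], [1, -4, -4], [-2, 8, 7]] = [[-1, -1, -3], [1, 0, -6]].

1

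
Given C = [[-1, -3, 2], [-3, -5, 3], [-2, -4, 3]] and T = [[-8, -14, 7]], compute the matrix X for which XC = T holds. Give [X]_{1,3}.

C is on the right of X, so right-multiply by C⁻¹: X = TC⁻¹.
det C = -2, so C⁻¹ = [[3/2, -1/2, -1/2], [-3/2, -1/2, 3/2], [-1, -1, 2]].
X = TC⁻¹ = [[-8, -14, 7]] · [[3/2, -1/2, -1/2], [-3/2, -1/2, 3/2], [-1, -1, 2]] = [[2, 4, -3]].

-3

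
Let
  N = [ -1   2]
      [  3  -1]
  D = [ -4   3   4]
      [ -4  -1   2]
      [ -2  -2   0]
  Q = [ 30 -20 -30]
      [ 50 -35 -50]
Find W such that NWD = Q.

Left-multiply by N⁻¹ and right-multiply by D⁻¹: W = N⁻¹QD⁻¹.
det N = -5; the adjugate gives N⁻¹ = [[1/5, 2/5], [3/5, 1/5]].
det D = -4; the adjugate gives D⁻¹ = [[-1, 2, -5/2], [1, -2, 2], [-3/2, 7/2, -4]].
N⁻¹Q = [[26, -18, -26], [28, -19, -28]].
W = (N⁻¹Q)D⁻¹ = [[-5, -3, 3], [-5, -4, 4]].

W = [[-5, -3, 3], [-5, -4, 4]]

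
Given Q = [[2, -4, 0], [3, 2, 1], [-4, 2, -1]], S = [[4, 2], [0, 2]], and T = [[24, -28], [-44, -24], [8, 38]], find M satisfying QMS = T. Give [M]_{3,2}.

Isolating M: multiply by Q⁻¹ from the left and S⁻¹ from the right, so M = Q⁻¹TS⁻¹.
Q has determinant -4; Q⁻¹ = [[1, 1, 1], [1/4, 1/2, 1/2], [-7/2, -3, -4]].
S has determinant 8; S⁻¹ = [[1/4, -1/4], [0, 1/2]].
Q⁻¹T = [[-12, -14], [-12, 0], [16, 18]].
M = (Q⁻¹T)S⁻¹ = [[-3, -4], [-3, 3], [4, 5]].

5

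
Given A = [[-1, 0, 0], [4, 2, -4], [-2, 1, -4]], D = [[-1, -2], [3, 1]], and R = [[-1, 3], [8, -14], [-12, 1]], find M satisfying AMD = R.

M = [[2, 1], [1, 5], [0, 2]]

M = A⁻¹RD⁻¹ (apply A⁻¹ on the left and D⁻¹ on the right).
A has determinant 4; A⁻¹ = [[-1, 0, 0], [6, 1, -1], [2, 1/4, -1/2]].
D has determinant 5; D⁻¹ = [[1/5, 2/5], [-3/5, -1/5]].
A⁻¹R = [[1, -3], [14, 3], [6, 2]].
M = (A⁻¹R)D⁻¹ = [[2, 1], [1, 5], [0, 2]].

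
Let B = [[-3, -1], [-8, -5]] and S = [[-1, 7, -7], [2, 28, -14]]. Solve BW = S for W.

W = [[1, -1, 3], [-2, -4, -2]]

Since B multiplies W on the left, W = B⁻¹S.
det B = 7, so B⁻¹ = [[-5/7, 1/7], [8/7, -3/7]].
W = B⁻¹S = [[-5/7, 1/7], [8/7, -3/7]] · [[-1, 7, -7], [2, 28, -14]] = [[1, -1, 3], [-2, -4, -2]].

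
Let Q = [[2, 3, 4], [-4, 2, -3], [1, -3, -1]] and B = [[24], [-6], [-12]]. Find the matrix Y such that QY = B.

Since Q multiplies Y on the left, Y = Q⁻¹B.
det Q = -3, so Q⁻¹ = [[11/3, 3, 17/3], [7/3, 2, 10/3], [-10/3, -3, -16/3]].
Y = Q⁻¹B = [[11/3, 3, 17/3], [7/3, 2, 10/3], [-10/3, -3, -16/3]] · [[24], [-6], [-12]] = [[2], [4], [2]].

Y = [[2], [4], [2]]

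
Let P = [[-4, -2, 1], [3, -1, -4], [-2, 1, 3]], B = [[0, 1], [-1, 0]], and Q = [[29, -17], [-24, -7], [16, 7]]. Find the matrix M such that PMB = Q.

M = [[3, 5], [4, 3], [3, -3]]

M = P⁻¹QB⁻¹ (apply P⁻¹ on the left and B⁻¹ on the right).
det P = -1, so P⁻¹ = [[-1, -7, -9], [1, 10, 13], [-1, -8, -10]].
det B = 1; the adjugate gives B⁻¹ = [[0, -1], [1, 0]].
P⁻¹Q = [[-5, 3], [-3, 4], [3, 3]].
M = (P⁻¹Q)B⁻¹ = [[3, 5], [4, 3], [3, -3]].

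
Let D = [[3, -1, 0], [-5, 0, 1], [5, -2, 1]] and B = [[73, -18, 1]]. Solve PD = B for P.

P = [[6, -5, 6]]

D is on the right of P, so right-multiply by D⁻¹: P = BD⁻¹.
det D = -4; the adjugate gives D⁻¹ = [[-1/2, -1/4, 1/4], [-5/2, -3/4, 3/4], [-5/2, -1/4, 5/4]].
P = BD⁻¹ = [[73, -18, 1]] · [[-1/2, -1/4, 1/4], [-5/2, -3/4, 3/4], [-5/2, -1/4, 5/4]] = [[6, -5, 6]].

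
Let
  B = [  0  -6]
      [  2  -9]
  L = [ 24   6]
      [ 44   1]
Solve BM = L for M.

M = [[4, -4], [-4, -1]]

Left-multiplying both sides by B⁻¹ gives M = B⁻¹L.
B has determinant 12; B⁻¹ = [[-3/4, 1/2], [-1/6, 0]].
M = B⁻¹L = [[-3/4, 1/2], [-1/6, 0]] · [[24, 6], [44, 1]] = [[4, -4], [-4, -1]].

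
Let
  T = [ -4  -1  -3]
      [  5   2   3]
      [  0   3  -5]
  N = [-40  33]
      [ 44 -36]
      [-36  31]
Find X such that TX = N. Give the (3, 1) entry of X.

Left-multiplying both sides by T⁻¹ gives X = T⁻¹N.
det T = 6, so T⁻¹ = [[-19/6, -7/3, 1/2], [25/6, 10/3, -1/2], [5/2, 2, -1/2]].
X = T⁻¹N = [[-19/6, -7/3, 1/2], [25/6, 10/3, -1/2], [5/2, 2, -1/2]] · [[-40, 33], [44, -36], [-36, 31]] = [[6, -5], [-2, 2], [6, -5]].

6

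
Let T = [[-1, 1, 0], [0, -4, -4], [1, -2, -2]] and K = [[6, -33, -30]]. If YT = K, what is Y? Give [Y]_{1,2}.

Since T sits to the right of Y, Y = KT⁻¹.
det T = -4, so T⁻¹ = [[0, -1/2, 1], [1, -1/2, 1], [-1, 1/4, -1]].
Y = KT⁻¹ = [[6, -33, -30]] · [[0, -1/2, 1], [1, -1/2, 1], [-1, 1/4, -1]] = [[-3, 6, 3]].

6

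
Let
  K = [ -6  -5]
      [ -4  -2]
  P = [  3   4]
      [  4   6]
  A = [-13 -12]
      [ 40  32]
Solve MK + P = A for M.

M = [[4, -2], [-4, -3]]

MK = A − P = [[-16, -16], [36, 26]].
K is on the right of M, so right-multiply by K⁻¹: M = (A − P)K⁻¹.
K has determinant -8; K⁻¹ = [[1/4, -5/8], [-1/2, 3/4]].
M = (A − P)K⁻¹ = [[4, -2], [-4, -3]].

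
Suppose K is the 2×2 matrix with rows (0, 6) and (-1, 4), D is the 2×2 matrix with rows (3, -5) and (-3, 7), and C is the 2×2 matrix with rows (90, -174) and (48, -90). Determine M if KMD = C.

M = K⁻¹CD⁻¹ (apply K⁻¹ on the left and D⁻¹ on the right).
det K = 6, so K⁻¹ = [[2/3, -1], [1/6, 0]].
det D = 6, so D⁻¹ = [[7/6, 5/6], [1/2, 1/2]].
K⁻¹C = [[12, -26], [15, -29]].
M = (K⁻¹C)D⁻¹ = [[1, -3], [3, -2]].

M = [[1, -3], [3, -2]]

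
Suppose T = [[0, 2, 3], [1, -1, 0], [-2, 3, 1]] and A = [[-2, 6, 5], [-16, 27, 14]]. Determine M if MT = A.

M = [[1, 2, 2], [3, -6, 5]]

T is on the right of M, so right-multiply by T⁻¹: M = AT⁻¹.
T has determinant 1; T⁻¹ = [[-1, 7, 3], [-1, 6, 3], [1, -4, -2]].
M = AT⁻¹ = [[-2, 6, 5], [-16, 27, 14]] · [[-1, 7, 3], [-1, 6, 3], [1, -4, -2]] = [[1, 2, 2], [3, -6, 5]].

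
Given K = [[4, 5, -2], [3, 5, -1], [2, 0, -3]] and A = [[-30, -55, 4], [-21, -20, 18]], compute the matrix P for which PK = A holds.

K is on the right of P, so right-multiply by K⁻¹: P = AK⁻¹.
det K = -5, so K⁻¹ = [[3, -3, -1], [-7/5, 8/5, 2/5], [2, -2, -1]].
P = AK⁻¹ = [[-30, -55, 4], [-21, -20, 18]] · [[3, -3, -1], [-7/5, 8/5, 2/5], [2, -2, -1]] = [[-5, -6, 4], [1, -5, -5]].

P = [[-5, -6, 4], [1, -5, -5]]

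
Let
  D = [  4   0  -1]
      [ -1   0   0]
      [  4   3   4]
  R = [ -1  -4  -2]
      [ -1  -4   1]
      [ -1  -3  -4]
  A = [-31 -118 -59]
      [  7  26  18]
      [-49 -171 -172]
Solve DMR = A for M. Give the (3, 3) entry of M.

2

Isolating M: multiply by D⁻¹ from the left and R⁻¹ from the right, so M = D⁻¹AR⁻¹.
D has determinant 3; D⁻¹ = [[0, -1, 0], [4/3, 20/3, 1/3], [-1, -4, 0]].
R has determinant 3; R⁻¹ = [[19/3, -10/3, -4], [-5/3, 2/3, 1], [-1/3, 1/3, 0]].
D⁻¹A = [[-7, -26, -18], [-11, -41, -16], [3, 14, -13]].
M = (D⁻¹A)R⁻¹ = [[5, 0, 2], [4, 4, 3], [0, -5, 2]].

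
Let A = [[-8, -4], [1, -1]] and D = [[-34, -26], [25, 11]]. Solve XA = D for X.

X = [[5, 6], [-3, 1]]

Since A sits to the right of X, X = DA⁻¹.
det A = 12; the adjugate gives A⁻¹ = [[-1/12, 1/3], [-1/12, -2/3]].
X = DA⁻¹ = [[-34, -26], [25, 11]] · [[-1/12, 1/3], [-1/12, -2/3]] = [[5, 6], [-3, 1]].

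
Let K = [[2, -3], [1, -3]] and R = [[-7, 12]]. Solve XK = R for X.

Right-multiplying both sides by K⁻¹ gives X = RK⁻¹.
det K = -3; the adjugate gives K⁻¹ = [[1, -1], [1/3, -2/3]].
X = RK⁻¹ = [[-7, 12]] · [[1, -1], [1/3, -2/3]] = [[-3, -1]].

X = [[-3, -1]]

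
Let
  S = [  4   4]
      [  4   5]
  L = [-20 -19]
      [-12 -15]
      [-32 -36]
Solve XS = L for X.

Since S sits to the right of X, X = LS⁻¹.
S has determinant 4; S⁻¹ = [[5/4, -1], [-1, 1]].
X = LS⁻¹ = [[-20, -19], [-12, -15], [-32, -36]] · [[5/4, -1], [-1, 1]] = [[-6, 1], [0, -3], [-4, -4]].

X = [[-6, 1], [0, -3], [-4, -4]]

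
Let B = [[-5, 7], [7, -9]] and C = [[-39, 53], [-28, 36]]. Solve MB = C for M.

B is on the right of M, so right-multiply by B⁻¹: M = CB⁻¹.
det B = -4, so B⁻¹ = [[9/4, 7/4], [7/4, 5/4]].
M = CB⁻¹ = [[-39, 53], [-28, 36]] · [[9/4, 7/4], [7/4, 5/4]] = [[5, -2], [0, -4]].

M = [[5, -2], [0, -4]]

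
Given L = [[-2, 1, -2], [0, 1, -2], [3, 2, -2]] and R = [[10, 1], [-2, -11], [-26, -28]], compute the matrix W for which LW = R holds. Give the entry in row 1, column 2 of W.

L is on the left of W, so left-multiply by L⁻¹: W = L⁻¹R.
det L = -4, so L⁻¹ = [[-1/2, 1/2, 0], [3/2, -5/2, 1], [3/4, -7/4, 1/2]].
W = L⁻¹R = [[-1/2, 1/2, 0], [3/2, -5/2, 1], [3/4, -7/4, 1/2]] · [[10, 1], [-2, -11], [-26, -28]] = [[-6, -6], [-6, 1], [-2, 6]].

-6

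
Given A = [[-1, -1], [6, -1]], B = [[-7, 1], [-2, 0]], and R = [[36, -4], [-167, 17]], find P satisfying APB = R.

Isolating P: multiply by A⁻¹ from the left and B⁻¹ from the right, so P = A⁻¹RB⁻¹.
det A = 7; the adjugate gives A⁻¹ = [[-1/7, 1/7], [-6/7, -1/7]].
det B = 2; the adjugate gives B⁻¹ = [[0, -1/2], [1, -7/2]].
A⁻¹R = [[-29, 3], [-7, 1]].
P = (A⁻¹R)B⁻¹ = [[3, 4], [1, 0]].

P = [[3, 4], [1, 0]]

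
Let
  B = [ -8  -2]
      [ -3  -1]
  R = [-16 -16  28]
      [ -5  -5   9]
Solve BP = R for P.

P = [[3, 3, -5], [-4, -4, 6]]

Left-multiplying both sides by B⁻¹ gives P = B⁻¹R.
det B = 2, so B⁻¹ = [[-1/2, 1], [3/2, -4]].
P = B⁻¹R = [[-1/2, 1], [3/2, -4]] · [[-16, -16, 28], [-5, -5, 9]] = [[3, 3, -5], [-4, -4, 6]].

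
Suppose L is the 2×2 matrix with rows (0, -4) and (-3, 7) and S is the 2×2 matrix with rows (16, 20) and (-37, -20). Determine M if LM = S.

M = [[3, -5], [-4, -5]]

Since L multiplies M on the left, M = L⁻¹S.
det L = -12, so L⁻¹ = [[-7/12, -1/3], [-1/4, 0]].
M = L⁻¹S = [[-7/12, -1/3], [-1/4, 0]] · [[16, 20], [-37, -20]] = [[3, -5], [-4, -5]].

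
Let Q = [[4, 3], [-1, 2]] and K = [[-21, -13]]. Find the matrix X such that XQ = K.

X = [[-5, 1]]

Q is on the right of X, so right-multiply by Q⁻¹: X = KQ⁻¹.
det Q = 11, so Q⁻¹ = [[2/11, -3/11], [1/11, 4/11]].
X = KQ⁻¹ = [[-21, -13]] · [[2/11, -3/11], [1/11, 4/11]] = [[-5, 1]].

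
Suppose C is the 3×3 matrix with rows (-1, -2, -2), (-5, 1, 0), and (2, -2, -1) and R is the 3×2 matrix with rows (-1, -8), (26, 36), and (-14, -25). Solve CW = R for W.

Left-multiplying both sides by C⁻¹ gives W = C⁻¹R.
C has determinant -5; C⁻¹ = [[1/5, -2/5, -2/5], [1, -1, -2], [-8/5, 6/5, 11/5]].
W = C⁻¹R = [[1/5, -2/5, -2/5], [1, -1, -2], [-8/5, 6/5, 11/5]] · [[-1, -8], [26, 36], [-14, -25]] = [[-5, -6], [1, 6], [2, 1]].

W = [[-5, -6], [1, 6], [2, 1]]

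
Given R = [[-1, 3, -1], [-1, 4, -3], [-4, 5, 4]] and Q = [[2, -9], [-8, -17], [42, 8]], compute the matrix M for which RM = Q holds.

Since R multiplies M on the left, M = R⁻¹Q.
det R = 6, so R⁻¹ = [[31/6, -17/6, -5/6], [8/3, -4/3, -1/3], [11/6, -7/6, -1/6]].
M = R⁻¹Q = [[31/6, -17/6, -5/6], [8/3, -4/3, -1/3], [11/6, -7/6, -1/6]] · [[2, -9], [-8, -17], [42, 8]] = [[-2, -5], [2, -4], [6, 2]].

M = [[-2, -5], [2, -4], [6, 2]]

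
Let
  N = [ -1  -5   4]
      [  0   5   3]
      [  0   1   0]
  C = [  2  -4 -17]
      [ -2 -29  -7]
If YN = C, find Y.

Y = [[-2, -3, 1], [2, -5, 6]]

N is on the right of Y, so right-multiply by N⁻¹: Y = CN⁻¹.
det N = 3; the adjugate gives N⁻¹ = [[-1, 4/3, -35/3], [0, 0, 1], [0, 1/3, -5/3]].
Y = CN⁻¹ = [[2, -4, -17], [-2, -29, -7]] · [[-1, 4/3, -35/3], [0, 0, 1], [0, 1/3, -5/3]] = [[-2, -3, 1], [2, -5, 6]].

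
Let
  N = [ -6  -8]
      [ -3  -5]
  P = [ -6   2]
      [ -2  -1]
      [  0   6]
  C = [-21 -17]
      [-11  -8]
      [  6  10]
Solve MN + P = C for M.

MN = C − P = [[-15, -19], [-9, -7], [6, 4]].
N is on the right of M, so right-multiply by N⁻¹: M = (C − P)N⁻¹.
det N = 6; the adjugate gives N⁻¹ = [[-5/6, 4/3], [1/2, -1]].
M = (C − P)N⁻¹ = [[3, -1], [4, -5], [-3, 4]].

M = [[3, -1], [4, -5], [-3, 4]]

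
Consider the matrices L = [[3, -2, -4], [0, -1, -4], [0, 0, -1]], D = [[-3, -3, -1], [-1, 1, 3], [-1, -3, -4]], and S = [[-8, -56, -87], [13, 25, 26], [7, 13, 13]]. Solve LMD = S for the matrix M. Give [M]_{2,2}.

Isolating M: multiply by L⁻¹ from the left and D⁻¹ from the right, so M = L⁻¹SD⁻¹.
det L = 3; the adjugate gives L⁻¹ = [[1/3, -2/3, 4/3], [0, -1, 4], [0, 0, -1]].
D has determinant 2; D⁻¹ = [[5/2, -9/2, -4], [-7/2, 11/2, 5], [2, -3, -3]].
L⁻¹S = [[-2, -18, -29], [15, 27, 26], [-7, -13, -13]].
M = (L⁻¹S)D⁻¹ = [[0, -3, 5], [-5, 3, -3], [2, -1, 2]].

3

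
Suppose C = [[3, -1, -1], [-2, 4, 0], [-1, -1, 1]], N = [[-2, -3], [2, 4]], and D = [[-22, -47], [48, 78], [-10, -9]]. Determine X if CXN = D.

Left-multiply by C⁻¹ and right-multiply by N⁻¹: X = C⁻¹DN⁻¹.
det C = 4, so C⁻¹ = [[1, 1/2, 1], [1/2, 1/2, 1/2], [3/2, 1, 5/2]].
det N = -2, so N⁻¹ = [[-2, -3/2], [1, 1]].
C⁻¹D = [[-8, -17], [8, 11], [-10, -15]].
X = (C⁻¹D)N⁻¹ = [[-1, -5], [-5, -1], [5, 0]].

X = [[-1, -5], [-5, -1], [5, 0]]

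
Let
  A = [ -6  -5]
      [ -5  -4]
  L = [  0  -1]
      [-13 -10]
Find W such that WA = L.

A is on the right of W, so right-multiply by A⁻¹: W = LA⁻¹.
det A = -1, so A⁻¹ = [[4, -5], [-5, 6]].
W = LA⁻¹ = [[0, -1], [-13, -10]] · [[4, -5], [-5, 6]] = [[5, -6], [-2, 5]].

W = [[5, -6], [-2, 5]]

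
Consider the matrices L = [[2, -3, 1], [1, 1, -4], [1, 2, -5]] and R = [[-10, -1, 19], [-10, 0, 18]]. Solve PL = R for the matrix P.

P = [[-3, 2, -6], [-3, 1, -5]]

Right-multiplying both sides by L⁻¹ gives P = RL⁻¹.
det L = 4, so L⁻¹ = [[3/4, -13/4, 11/4], [1/4, -11/4, 9/4], [1/4, -7/4, 5/4]].
P = RL⁻¹ = [[-10, -1, 19], [-10, 0, 18]] · [[3/4, -13/4, 11/4], [1/4, -11/4, 9/4], [1/4, -7/4, 5/4]] = [[-3, 2, -6], [-3, 1, -5]].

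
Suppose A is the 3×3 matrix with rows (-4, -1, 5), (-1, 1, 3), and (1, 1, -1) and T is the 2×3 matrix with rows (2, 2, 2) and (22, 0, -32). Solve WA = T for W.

W = [[-2, 3, -3], [-6, -2, -4]]

A is on the right of W, so right-multiply by A⁻¹: W = TA⁻¹.
det A = 4, so A⁻¹ = [[-1, 1, -2], [1/2, -1/4, 7/4], [-1/2, 3/4, -5/4]].
W = TA⁻¹ = [[2, 2, 2], [22, 0, -32]] · [[-1, 1, -2], [1/2, -1/4, 7/4], [-1/2, 3/4, -5/4]] = [[-2, 3, -3], [-6, -2, -4]].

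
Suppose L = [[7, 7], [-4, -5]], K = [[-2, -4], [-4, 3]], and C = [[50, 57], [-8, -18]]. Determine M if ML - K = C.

ML = C + K = [[48, 53], [-12, -15]].
L is on the right of M, so right-multiply by L⁻¹: M = (C + K)L⁻¹.
det L = -7, so L⁻¹ = [[5/7, 1], [-4/7, -1]].
M = (C + K)L⁻¹ = [[4, -5], [0, 3]].

M = [[4, -5], [0, 3]]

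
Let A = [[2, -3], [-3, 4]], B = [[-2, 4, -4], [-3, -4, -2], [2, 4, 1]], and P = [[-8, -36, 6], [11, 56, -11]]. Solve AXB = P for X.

Isolating X: multiply by A⁻¹ from the left and B⁻¹ from the right, so X = A⁻¹PB⁻¹.
A has determinant -1; A⁻¹ = [[-4, -3], [-3, -2]].
det B = 4, so B⁻¹ = [[1, -5, -6], [-1/4, 3/2, 2], [-1, 4, 5]].
A⁻¹P = [[-1, -24, 9], [2, -4, 4]].
X = (A⁻¹P)B⁻¹ = [[-4, 5, 3], [-1, 0, 0]].

X = [[-4, 5, 3], [-1, 0, 0]]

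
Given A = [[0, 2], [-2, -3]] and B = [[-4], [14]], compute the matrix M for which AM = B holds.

M = [[-4], [-2]]

A is on the left of M, so left-multiply by A⁻¹: M = A⁻¹B.
A has determinant 4; A⁻¹ = [[-3/4, -1/2], [1/2, 0]].
M = A⁻¹B = [[-3/4, -1/2], [1/2, 0]] · [[-4], [14]] = [[-4], [-2]].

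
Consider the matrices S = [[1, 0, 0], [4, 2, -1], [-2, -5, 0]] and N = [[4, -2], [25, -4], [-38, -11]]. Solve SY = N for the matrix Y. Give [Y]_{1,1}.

S is on the left of Y, so left-multiply by S⁻¹: Y = S⁻¹N.
S has determinant -5; S⁻¹ = [[1, 0, 0], [-2/5, 0, -1/5], [16/5, -1, -2/5]].
Y = S⁻¹N = [[1, 0, 0], [-2/5, 0, -1/5], [16/5, -1, -2/5]] · [[4, -2], [25, -4], [-38, -11]] = [[4, -2], [6, 3], [3, 2]].

4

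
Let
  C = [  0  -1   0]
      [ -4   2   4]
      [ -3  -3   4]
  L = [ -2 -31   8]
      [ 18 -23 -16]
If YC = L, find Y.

C is on the right of Y, so right-multiply by C⁻¹: Y = LC⁻¹.
det C = -4, so C⁻¹ = [[-5, -1, 1], [-1, 0, 0], [-9/2, -3/4, 1]].
Y = LC⁻¹ = [[-2, -31, 8], [18, -23, -16]] · [[-5, -1, 1], [-1, 0, 0], [-9/2, -3/4, 1]] = [[5, -4, 6], [5, -6, 2]].

Y = [[5, -4, 6], [5, -6, 2]]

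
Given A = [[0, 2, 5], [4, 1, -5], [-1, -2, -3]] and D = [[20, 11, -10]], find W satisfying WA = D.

W = [[3, 5, 0]]

A is on the right of W, so right-multiply by A⁻¹: W = DA⁻¹.
det A = -1; the adjugate gives A⁻¹ = [[13, 4, 15], [-17, -5, -20], [7, 2, 8]].
W = DA⁻¹ = [[20, 11, -10]] · [[13, 4, 15], [-17, -5, -20], [7, 2, 8]] = [[3, 5, 0]].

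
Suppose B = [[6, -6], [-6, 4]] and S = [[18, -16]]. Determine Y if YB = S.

Y = [[2, -1]]

Since B sits to the right of Y, Y = SB⁻¹.
det B = -12, so B⁻¹ = [[-1/3, -1/2], [-1/2, -1/2]].
Y = SB⁻¹ = [[18, -16]] · [[-1/3, -1/2], [-1/2, -1/2]] = [[2, -1]].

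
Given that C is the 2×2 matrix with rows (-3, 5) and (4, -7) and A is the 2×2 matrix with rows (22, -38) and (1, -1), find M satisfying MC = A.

Right-multiplying both sides by C⁻¹ gives M = AC⁻¹.
det C = 1; the adjugate gives C⁻¹ = [[-7, -5], [-4, -3]].
M = AC⁻¹ = [[22, -38], [1, -1]] · [[-7, -5], [-4, -3]] = [[-2, 4], [-3, -2]].

M = [[-2, 4], [-3, -2]]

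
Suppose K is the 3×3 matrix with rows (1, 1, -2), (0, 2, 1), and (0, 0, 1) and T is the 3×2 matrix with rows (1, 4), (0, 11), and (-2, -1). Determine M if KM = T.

M = [[-4, -4], [1, 6], [-2, -1]]

Left-multiplying both sides by K⁻¹ gives M = K⁻¹T.
det K = 2, so K⁻¹ = [[1, -1/2, 5/2], [0, 1/2, -1/2], [0, 0, 1]].
M = K⁻¹T = [[1, -1/2, 5/2], [0, 1/2, -1/2], [0, 0, 1]] · [[1, 4], [0, 11], [-2, -1]] = [[-4, -4], [1, 6], [-2, -1]].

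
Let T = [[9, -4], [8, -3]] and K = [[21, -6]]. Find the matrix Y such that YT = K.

Y = [[-3, 6]]

T is on the right of Y, so right-multiply by T⁻¹: Y = KT⁻¹.
det T = 5; the adjugate gives T⁻¹ = [[-3/5, 4/5], [-8/5, 9/5]].
Y = KT⁻¹ = [[21, -6]] · [[-3/5, 4/5], [-8/5, 9/5]] = [[-3, 6]].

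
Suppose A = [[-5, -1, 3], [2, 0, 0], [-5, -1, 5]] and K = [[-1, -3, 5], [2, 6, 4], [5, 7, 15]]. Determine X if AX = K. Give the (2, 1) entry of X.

5

A is on the left of X, so left-multiply by A⁻¹: X = A⁻¹K.
A has determinant 4; A⁻¹ = [[0, 1/2, 0], [-5/2, -5/2, 3/2], [-1/2, 0, 1/2]].
X = A⁻¹K = [[0, 1/2, 0], [-5/2, -5/2, 3/2], [-1/2, 0, 1/2]] · [[-1, -3, 5], [2, 6, 4], [5, 7, 15]] = [[1, 3, 2], [5, 3, 0], [3, 5, 5]].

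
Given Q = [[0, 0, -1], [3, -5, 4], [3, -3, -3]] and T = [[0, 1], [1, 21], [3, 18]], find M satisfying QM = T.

Q is on the left of M, so left-multiply by Q⁻¹: M = Q⁻¹T.
det Q = -6; the adjugate gives Q⁻¹ = [[-9/2, -1/2, 5/6], [-7/2, -1/2, 1/2], [-1, 0, 0]].
M = Q⁻¹T = [[-9/2, -1/2, 5/6], [-7/2, -1/2, 1/2], [-1, 0, 0]] · [[0, 1], [1, 21], [3, 18]] = [[2, 0], [1, -5], [0, -1]].

M = [[2, 0], [1, -5], [0, -1]]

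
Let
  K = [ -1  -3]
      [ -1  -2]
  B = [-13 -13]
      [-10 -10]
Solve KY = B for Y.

Y = [[4, 4], [3, 3]]

Left-multiplying both sides by K⁻¹ gives Y = K⁻¹B.
det K = -1, so K⁻¹ = [[2, -3], [-1, 1]].
Y = K⁻¹B = [[2, -3], [-1, 1]] · [[-13, -13], [-10, -10]] = [[4, 4], [3, 3]].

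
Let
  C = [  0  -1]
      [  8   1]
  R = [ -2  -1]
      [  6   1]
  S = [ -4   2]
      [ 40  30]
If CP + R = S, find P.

P = [[4, 4], [2, -3]]

CP = S − R = [[-2, 3], [34, 29]].
C is on the left of P, so left-multiply by C⁻¹: P = C⁻¹(S − R).
det C = 8; the adjugate gives C⁻¹ = [[1/8, 1/8], [-1, 0]].
P = C⁻¹(S − R) = [[4, 4], [2, -3]].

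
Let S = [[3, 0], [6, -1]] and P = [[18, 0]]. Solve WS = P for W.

W = [[6, 0]]

Right-multiplying both sides by S⁻¹ gives W = PS⁻¹.
det S = -3; the adjugate gives S⁻¹ = [[1/3, 0], [2, -1]].
W = PS⁻¹ = [[18, 0]] · [[1/3, 0], [2, -1]] = [[6, 0]].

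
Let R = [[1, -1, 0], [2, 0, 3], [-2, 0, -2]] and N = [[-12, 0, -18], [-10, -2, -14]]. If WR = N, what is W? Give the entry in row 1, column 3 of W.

0

R is on the right of W, so right-multiply by R⁻¹: W = NR⁻¹.
det R = 2, so R⁻¹ = [[0, -1, -3/2], [-1, -1, -3/2], [0, 1, 1]].
W = NR⁻¹ = [[-12, 0, -18], [-10, -2, -14]] · [[0, -1, -3/2], [-1, -1, -3/2], [0, 1, 1]] = [[0, -6, 0], [2, -2, 4]].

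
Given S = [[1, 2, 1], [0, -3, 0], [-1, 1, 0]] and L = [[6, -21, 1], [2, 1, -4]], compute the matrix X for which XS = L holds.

X = [[1, 6, -5], [-4, -5, -6]]

Right-multiplying both sides by S⁻¹ gives X = LS⁻¹.
det S = -3, so S⁻¹ = [[0, -1/3, -1], [0, -1/3, 0], [1, 1, 1]].
X = LS⁻¹ = [[6, -21, 1], [2, 1, -4]] · [[0, -1/3, -1], [0, -1/3, 0], [1, 1, 1]] = [[1, 6, -5], [-4, -5, -6]].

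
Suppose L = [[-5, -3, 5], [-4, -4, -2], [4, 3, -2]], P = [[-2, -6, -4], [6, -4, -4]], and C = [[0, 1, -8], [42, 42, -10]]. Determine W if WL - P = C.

WL = C + P = [[-2, -5, -12], [48, 38, -14]].
L is on the right of W, so right-multiply by L⁻¹: W = (C + P)L⁻¹.
det L = -2, so L⁻¹ = [[-7, -9/2, -13], [8, 5, 15], [-2, -3/2, -4]].
W = (C + P)L⁻¹ = [[-2, 2, -1], [-4, -5, 2]].

W = [[-2, 2, -1], [-4, -5, 2]]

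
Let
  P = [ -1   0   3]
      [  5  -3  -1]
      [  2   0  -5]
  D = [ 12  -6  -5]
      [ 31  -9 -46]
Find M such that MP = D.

P is on the right of M, so right-multiply by P⁻¹: M = DP⁻¹.
P has determinant 3; P⁻¹ = [[5, 0, 3], [23/3, -1/3, 14/3], [2, 0, 1]].
M = DP⁻¹ = [[12, -6, -5], [31, -9, -46]] · [[5, 0, 3], [23/3, -1/3, 14/3], [2, 0, 1]] = [[4, 2, 3], [-6, 3, 5]].

M = [[4, 2, 3], [-6, 3, 5]]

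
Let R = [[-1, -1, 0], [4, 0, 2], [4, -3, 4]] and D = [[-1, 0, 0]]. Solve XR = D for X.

X = [[-3, -2, 1]]

Since R sits to the right of X, X = DR⁻¹.
det R = 2; the adjugate gives R⁻¹ = [[3, 2, -1], [-4, -2, 1], [-6, -7/2, 2]].
X = DR⁻¹ = [[-1, 0, 0]] · [[3, 2, -1], [-4, -2, 1], [-6, -7/2, 2]] = [[-3, -2, 1]].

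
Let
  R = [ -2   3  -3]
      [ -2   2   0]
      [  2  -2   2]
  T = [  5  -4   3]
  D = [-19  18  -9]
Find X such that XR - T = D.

X = [[0, 4, -3]]

XR = D + T = [[-14, 14, -6]].
R is on the right of X, so right-multiply by R⁻¹: X = (D + T)R⁻¹.
R has determinant 4; R⁻¹ = [[1, 0, 3/2], [1, 1/2, 3/2], [0, 1/2, 1/2]].
X = (D + T)R⁻¹ = [[0, 4, -3]].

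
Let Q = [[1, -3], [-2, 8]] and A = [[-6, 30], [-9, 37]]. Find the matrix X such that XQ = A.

Since Q sits to the right of X, X = AQ⁻¹.
det Q = 2, so Q⁻¹ = [[4, 3/2], [1, 1/2]].
X = AQ⁻¹ = [[-6, 30], [-9, 37]] · [[4, 3/2], [1, 1/2]] = [[6, 6], [1, 5]].

X = [[6, 6], [1, 5]]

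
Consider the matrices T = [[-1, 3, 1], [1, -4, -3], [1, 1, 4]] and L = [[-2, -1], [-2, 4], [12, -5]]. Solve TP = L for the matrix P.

Left-multiplying both sides by T⁻¹ gives P = T⁻¹L.
T has determinant -3; T⁻¹ = [[13/3, 11/3, 5/3], [7/3, 5/3, 2/3], [-5/3, -4/3, -1/3]].
P = T⁻¹L = [[13/3, 11/3, 5/3], [7/3, 5/3, 2/3], [-5/3, -4/3, -1/3]] · [[-2, -1], [-2, 4], [12, -5]] = [[4, 2], [0, 1], [2, -2]].

P = [[4, 2], [0, 1], [2, -2]]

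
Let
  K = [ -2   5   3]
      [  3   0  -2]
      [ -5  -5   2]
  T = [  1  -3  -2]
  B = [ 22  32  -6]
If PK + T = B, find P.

PK = B − T = [[21, 35, -4]].
Right-multiplying both sides by K⁻¹ gives P = (B − T)K⁻¹.
det K = -5; the adjugate gives K⁻¹ = [[2, 5, 2], [-4/5, -11/5, -1], [3, 7, 3]].
P = (B − T)K⁻¹ = [[2, 0, -5]].

P = [[2, 0, -5]]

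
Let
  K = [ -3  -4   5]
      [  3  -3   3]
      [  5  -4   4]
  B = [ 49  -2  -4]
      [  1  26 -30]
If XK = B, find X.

Since K sits to the right of X, X = BK⁻¹.
det K = 3, so K⁻¹ = [[0, -4/3, 1], [1, -37/3, 8], [1, -32/3, 7]].
X = BK⁻¹ = [[49, -2, -4], [1, 26, -30]] · [[0, -4/3, 1], [1, -37/3, 8], [1, -32/3, 7]] = [[-6, 2, 5], [-4, -2, -1]].

X = [[-6, 2, 5], [-4, -2, -1]]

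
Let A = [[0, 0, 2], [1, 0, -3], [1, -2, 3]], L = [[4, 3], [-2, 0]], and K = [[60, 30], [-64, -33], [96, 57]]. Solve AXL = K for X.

X = [[4, -5], [0, -5], [5, -5]]

X = A⁻¹KL⁻¹ (apply A⁻¹ on the left and L⁻¹ on the right).
det A = -4, so A⁻¹ = [[3/2, 1, 0], [3/2, 1/2, -1/2], [1/2, 0, 0]].
L has determinant 6; L⁻¹ = [[0, -1/2], [1/3, 2/3]].
A⁻¹K = [[26, 12], [10, 0], [30, 15]].
X = (A⁻¹K)L⁻¹ = [[4, -5], [0, -5], [5, -5]].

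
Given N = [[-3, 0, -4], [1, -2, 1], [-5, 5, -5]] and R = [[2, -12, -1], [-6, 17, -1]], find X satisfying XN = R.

N is on the right of X, so right-multiply by N⁻¹: X = RN⁻¹.
det N = 5; the adjugate gives N⁻¹ = [[1, -4, -8/5], [0, -1, -1/5], [-1, 3, 6/5]].
X = RN⁻¹ = [[2, -12, -1], [-6, 17, -1]] · [[1, -4, -8/5], [0, -1, -1/5], [-1, 3, 6/5]] = [[3, 1, -2], [-5, 4, 5]].

X = [[3, 1, -2], [-5, 4, 5]]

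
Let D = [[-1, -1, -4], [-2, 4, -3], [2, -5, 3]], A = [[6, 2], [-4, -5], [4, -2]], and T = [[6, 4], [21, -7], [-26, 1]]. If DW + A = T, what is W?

W = [[-1, -1], [5, -1], [-1, 0]]

DW = T − A = [[0, 2], [25, -2], [-30, 3]].
Left-multiplying both sides by D⁻¹ gives W = D⁻¹(T − A).
D has determinant -5; D⁻¹ = [[3/5, -23/5, -19/5], [0, -1, -1], [-2/5, 7/5, 6/5]].
W = D⁻¹(T − A) = [[-1, -1], [5, -1], [-1, 0]].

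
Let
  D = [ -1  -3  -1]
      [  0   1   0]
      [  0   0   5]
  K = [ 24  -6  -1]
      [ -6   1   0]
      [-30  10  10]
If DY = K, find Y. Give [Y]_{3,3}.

2

D is on the left of Y, so left-multiply by D⁻¹: Y = D⁻¹K.
D has determinant -5; D⁻¹ = [[-1, -3, -1/5], [0, 1, 0], [0, 0, 1/5]].
Y = D⁻¹K = [[-1, -3, -1/5], [0, 1, 0], [0, 0, 1/5]] · [[24, -6, -1], [-6, 1, 0], [-30, 10, 10]] = [[0, 1, -1], [-6, 1, 0], [-6, 2, 2]].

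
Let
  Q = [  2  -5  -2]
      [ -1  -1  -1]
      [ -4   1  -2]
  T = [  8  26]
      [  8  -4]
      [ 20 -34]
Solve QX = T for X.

Left-multiplying both sides by Q⁻¹ gives X = Q⁻¹T.
det Q = 6, so Q⁻¹ = [[1/2, -2, 1/2], [1/3, -2, 2/3], [-5/6, 3, -7/6]].
X = Q⁻¹T = [[1/2, -2, 1/2], [1/3, -2, 2/3], [-5/6, 3, -7/6]] · [[8, 26], [8, -4], [20, -34]] = [[-2, 4], [0, -6], [-6, 6]].

X = [[-2, 4], [0, -6], [-6, 6]]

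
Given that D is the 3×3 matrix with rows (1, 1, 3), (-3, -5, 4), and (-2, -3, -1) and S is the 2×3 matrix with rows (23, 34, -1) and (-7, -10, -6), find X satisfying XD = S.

Right-multiplying both sides by D⁻¹ gives X = SD⁻¹.
det D = 3, so D⁻¹ = [[17/3, -8/3, 19/3], [-11/3, 5/3, -13/3], [-1/3, 1/3, -2/3]].
X = SD⁻¹ = [[23, 34, -1], [-7, -10, -6]] · [[17/3, -8/3, 19/3], [-11/3, 5/3, -13/3], [-1/3, 1/3, -2/3]] = [[6, -5, -1], [-1, 0, 3]].

X = [[6, -5, -1], [-1, 0, 3]]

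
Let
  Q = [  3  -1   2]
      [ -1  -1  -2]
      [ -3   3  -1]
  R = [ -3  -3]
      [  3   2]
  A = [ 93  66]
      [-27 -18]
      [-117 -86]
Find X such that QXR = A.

X = [[1, 5], [3, -4], [-2, 4]]

Isolating X: multiply by Q⁻¹ from the left and R⁻¹ from the right, so X = Q⁻¹AR⁻¹.
det Q = 4, so Q⁻¹ = [[7/4, 5/4, 1], [5/4, 3/4, 1], [-3/2, -3/2, -1]].
det R = 3, so R⁻¹ = [[2/3, 1], [-1, -1]].
Q⁻¹A = [[12, 7], [-21, -17], [18, 14]].
X = (Q⁻¹A)R⁻¹ = [[1, 5], [3, -4], [-2, 4]].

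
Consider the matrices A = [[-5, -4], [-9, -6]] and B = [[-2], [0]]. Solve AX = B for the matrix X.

Since A multiplies X on the left, X = A⁻¹B.
det A = -6; the adjugate gives A⁻¹ = [[1, -2/3], [-3/2, 5/6]].
X = A⁻¹B = [[1, -2/3], [-3/2, 5/6]] · [[-2], [0]] = [[-2], [3]].

X = [[-2], [3]]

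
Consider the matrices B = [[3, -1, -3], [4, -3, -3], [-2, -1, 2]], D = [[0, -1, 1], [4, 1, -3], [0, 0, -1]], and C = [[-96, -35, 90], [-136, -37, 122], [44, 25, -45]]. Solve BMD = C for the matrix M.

M = [[0, -4, -2], [4, 3, 4], [-5, 3, -1]]

Isolating M: multiply by B⁻¹ from the left and D⁻¹ from the right, so M = B⁻¹CD⁻¹.
det B = 5; the adjugate gives B⁻¹ = [[-9/5, 1, -6/5], [-2/5, 0, -3/5], [-2, 1, -1]].
det D = -4; the adjugate gives D⁻¹ = [[1/4, 1/4, -1/2], [-1, 0, -1], [0, 0, -1]].
B⁻¹C = [[-16, -4, 14], [12, -1, -9], [12, 8, -13]].
M = (B⁻¹C)D⁻¹ = [[0, -4, -2], [4, 3, 4], [-5, 3, -1]].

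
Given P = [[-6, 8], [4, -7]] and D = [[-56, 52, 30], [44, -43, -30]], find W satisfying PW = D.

W = [[4, -2, 3], [-4, 5, 6]]

P is on the left of W, so left-multiply by P⁻¹: W = P⁻¹D.
det P = 10; the adjugate gives P⁻¹ = [[-7/10, -4/5], [-2/5, -3/5]].
W = P⁻¹D = [[-7/10, -4/5], [-2/5, -3/5]] · [[-56, 52, 30], [44, -43, -30]] = [[4, -2, 3], [-4, 5, 6]].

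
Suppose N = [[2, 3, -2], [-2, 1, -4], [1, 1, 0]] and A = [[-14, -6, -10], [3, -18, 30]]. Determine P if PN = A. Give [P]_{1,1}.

-1

Since N sits to the right of P, P = AN⁻¹.
det N = 2; the adjugate gives N⁻¹ = [[2, -1, -5], [-2, 1, 6], [-3/2, 1/2, 4]].
P = AN⁻¹ = [[-14, -6, -10], [3, -18, 30]] · [[2, -1, -5], [-2, 1, 6], [-3/2, 1/2, 4]] = [[-1, 3, -6], [-3, -6, -3]].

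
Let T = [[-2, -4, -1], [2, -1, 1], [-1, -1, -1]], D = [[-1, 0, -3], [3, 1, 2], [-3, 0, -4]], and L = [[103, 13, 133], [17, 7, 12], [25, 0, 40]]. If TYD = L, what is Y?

Y = [[0, -1, 1], [3, -4, 3], [1, 5, 3]]

Isolating Y: multiply by T⁻¹ from the left and D⁻¹ from the right, so Y = T⁻¹LD⁻¹.
T has determinant -5; T⁻¹ = [[-2/5, 3/5, 1], [-1/5, -1/5, 0], [3/5, -2/5, -2]].
det D = -5, so D⁻¹ = [[4/5, 0, -3/5], [-6/5, 1, 7/5], [-3/5, 0, 1/5]].
T⁻¹L = [[-6, -1, -6], [-24, -4, -29], [5, 5, -5]].
Y = (T⁻¹L)D⁻¹ = [[0, -1, 1], [3, -4, 3], [1, 5, 3]].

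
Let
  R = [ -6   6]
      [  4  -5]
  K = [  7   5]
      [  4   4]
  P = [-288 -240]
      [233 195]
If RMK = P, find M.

Left-multiply by R⁻¹ and right-multiply by K⁻¹: M = R⁻¹PK⁻¹.
R has determinant 6; R⁻¹ = [[-5/6, -1], [-2/3, -1]].
K has determinant 8; K⁻¹ = [[1/2, -5/8], [-1/2, 7/8]].
R⁻¹P = [[7, 5], [-41, -35]].
M = (R⁻¹P)K⁻¹ = [[1, 0], [-3, -5]].

M = [[1, 0], [-3, -5]]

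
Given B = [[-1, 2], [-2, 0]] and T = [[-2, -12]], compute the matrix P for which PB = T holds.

B is on the right of P, so right-multiply by B⁻¹: P = TB⁻¹.
det B = 4, so B⁻¹ = [[0, -1/2], [1/2, -1/4]].
P = TB⁻¹ = [[-2, -12]] · [[0, -1/2], [1/2, -1/4]] = [[-6, 4]].

P = [[-6, 4]]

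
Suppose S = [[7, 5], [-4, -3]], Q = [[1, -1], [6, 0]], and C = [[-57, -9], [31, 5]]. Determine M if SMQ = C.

Left-multiply by S⁻¹ and right-multiply by Q⁻¹: M = S⁻¹CQ⁻¹.
det S = -1, so S⁻¹ = [[3, 5], [-4, -7]].
Q has determinant 6; Q⁻¹ = [[0, 1/6], [-1, 1/6]].
S⁻¹C = [[-16, -2], [11, 1]].
M = (S⁻¹C)Q⁻¹ = [[2, -3], [-1, 2]].

M = [[2, -3], [-1, 2]]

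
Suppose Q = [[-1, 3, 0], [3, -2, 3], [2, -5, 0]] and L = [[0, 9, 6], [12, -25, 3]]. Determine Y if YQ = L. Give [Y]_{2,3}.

Since Q sits to the right of Y, Y = LQ⁻¹.
Q has determinant 3; Q⁻¹ = [[5, 0, 3], [2, 0, 1], [-11/3, 1/3, -7/3]].
Y = LQ⁻¹ = [[0, 9, 6], [12, -25, 3]] · [[5, 0, 3], [2, 0, 1], [-11/3, 1/3, -7/3]] = [[-4, 2, -5], [-1, 1, 4]].

4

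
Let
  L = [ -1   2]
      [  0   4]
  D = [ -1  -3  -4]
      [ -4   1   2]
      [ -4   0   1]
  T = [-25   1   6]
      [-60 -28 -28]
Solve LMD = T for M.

M = [[5, 0, 0], [3, 2, 1]]

Left-multiply by L⁻¹ and right-multiply by D⁻¹: M = L⁻¹TD⁻¹.
det L = -4; the adjugate gives L⁻¹ = [[-1, 1/2], [0, 1/4]].
det D = -5; the adjugate gives D⁻¹ = [[-1/5, -3/5, 2/5], [4/5, 17/5, -18/5], [-4/5, -12/5, 13/5]].
L⁻¹T = [[-5, -15, -20], [-15, -7, -7]].
M = (L⁻¹T)D⁻¹ = [[5, 0, 0], [3, 2, 1]].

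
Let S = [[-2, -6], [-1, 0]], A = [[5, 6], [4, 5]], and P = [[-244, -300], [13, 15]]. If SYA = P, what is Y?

Isolating Y: multiply by S⁻¹ from the left and A⁻¹ from the right, so Y = S⁻¹PA⁻¹.
det S = -6; the adjugate gives S⁻¹ = [[0, -1], [-1/6, 1/3]].
A has determinant 1; A⁻¹ = [[5, -6], [-4, 5]].
S⁻¹P = [[-13, -15], [45, 55]].
Y = (S⁻¹P)A⁻¹ = [[-5, 3], [5, 5]].

Y = [[-5, 3], [5, 5]]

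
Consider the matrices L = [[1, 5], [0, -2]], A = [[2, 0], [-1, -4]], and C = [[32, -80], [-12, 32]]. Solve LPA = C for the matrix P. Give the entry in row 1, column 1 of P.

Isolating P: multiply by L⁻¹ from the left and A⁻¹ from the right, so P = L⁻¹CA⁻¹.
L has determinant -2; L⁻¹ = [[1, 5/2], [0, -1/2]].
A has determinant -8; A⁻¹ = [[1/2, 0], [-1/8, -1/4]].
L⁻¹C = [[2, 0], [6, -16]].
P = (L⁻¹C)A⁻¹ = [[1, 0], [5, 4]].

1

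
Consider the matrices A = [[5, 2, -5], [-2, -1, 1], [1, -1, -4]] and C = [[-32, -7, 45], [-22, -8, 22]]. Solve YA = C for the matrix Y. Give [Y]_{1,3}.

-4

A is on the right of Y, so right-multiply by A⁻¹: Y = CA⁻¹.
det A = -4, so A⁻¹ = [[-5/4, -13/4, 3/4], [7/4, 15/4, -5/4], [-3/4, -7/4, 1/4]].
Y = CA⁻¹ = [[-32, -7, 45], [-22, -8, 22]] · [[-5/4, -13/4, 3/4], [7/4, 15/4, -5/4], [-3/4, -7/4, 1/4]] = [[-6, -1, -4], [-3, 3, -1]].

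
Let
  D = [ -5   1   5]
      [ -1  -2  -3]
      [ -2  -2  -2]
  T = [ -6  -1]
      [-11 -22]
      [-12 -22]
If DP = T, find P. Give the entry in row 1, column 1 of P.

Since D multiplies P on the left, P = D⁻¹T.
det D = 4, so D⁻¹ = [[-1/2, -2, 7/4], [1, 5, -5], [-1/2, -3, 11/4]].
P = D⁻¹T = [[-1/2, -2, 7/4], [1, 5, -5], [-1/2, -3, 11/4]] · [[-6, -1], [-11, -22], [-12, -22]] = [[4, 6], [-1, -1], [3, 6]].

4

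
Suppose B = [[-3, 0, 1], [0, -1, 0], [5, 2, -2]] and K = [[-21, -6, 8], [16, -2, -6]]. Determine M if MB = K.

Right-multiplying both sides by B⁻¹ gives M = KB⁻¹.
det B = -1; the adjugate gives B⁻¹ = [[-2, -2, -1], [0, -1, 0], [-5, -6, -3]].
M = KB⁻¹ = [[-21, -6, 8], [16, -2, -6]] · [[-2, -2, -1], [0, -1, 0], [-5, -6, -3]] = [[2, 0, -3], [-2, 6, 2]].

M = [[2, 0, -3], [-2, 6, 2]]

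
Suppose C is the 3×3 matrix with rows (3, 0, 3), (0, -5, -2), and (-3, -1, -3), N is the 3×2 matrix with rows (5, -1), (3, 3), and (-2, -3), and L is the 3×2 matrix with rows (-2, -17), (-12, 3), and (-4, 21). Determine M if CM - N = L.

M = [[4, -3], [3, 0], [-3, -3]]

CM = L + N = [[3, -18], [-9, 6], [-6, 18]].
Left-multiplying both sides by C⁻¹ gives M = C⁻¹(L + N).
C has determinant -6; C⁻¹ = [[-13/6, 1/2, -5/2], [-1, 0, -1], [5/2, -1/2, 5/2]].
M = C⁻¹(L + N) = [[4, -3], [3, 0], [-3, -3]].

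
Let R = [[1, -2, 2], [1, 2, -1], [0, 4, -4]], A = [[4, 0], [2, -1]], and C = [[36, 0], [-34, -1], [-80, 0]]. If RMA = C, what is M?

M = [[-1, 0], [-3, 1], [2, 1]]

Isolating M: multiply by R⁻¹ from the left and A⁻¹ from the right, so M = R⁻¹CA⁻¹.
det R = -4, so R⁻¹ = [[1, 0, 1/2], [-1, 1, -3/4], [-1, 1, -1]].
det A = -4; the adjugate gives A⁻¹ = [[1/4, 0], [1/2, -1]].
R⁻¹C = [[-4, 0], [-10, -1], [10, -1]].
M = (R⁻¹C)A⁻¹ = [[-1, 0], [-3, 1], [2, 1]].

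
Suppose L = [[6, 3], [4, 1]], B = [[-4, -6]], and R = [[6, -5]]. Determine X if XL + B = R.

XL = R − B = [[10, 1]].
Since L sits to the right of X, X = (R − B)L⁻¹.
det L = -6, so L⁻¹ = [[-1/6, 1/2], [2/3, -1]].
X = (R − B)L⁻¹ = [[-1, 4]].

X = [[-1, 4]]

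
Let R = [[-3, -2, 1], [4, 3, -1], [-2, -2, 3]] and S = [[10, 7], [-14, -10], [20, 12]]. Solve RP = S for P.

P = [[2, 1], [-6, -4], [4, 2]]

R is on the left of P, so left-multiply by R⁻¹: P = R⁻¹S.
R has determinant -3; R⁻¹ = [[-7/3, -4/3, 1/3], [10/3, 7/3, -1/3], [2/3, 2/3, 1/3]].
P = R⁻¹S = [[-7/3, -4/3, 1/3], [10/3, 7/3, -1/3], [2/3, 2/3, 1/3]] · [[10, 7], [-14, -10], [20, 12]] = [[2, 1], [-6, -4], [4, 2]].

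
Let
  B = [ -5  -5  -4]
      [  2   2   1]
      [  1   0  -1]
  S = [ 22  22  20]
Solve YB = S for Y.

Y = [[-6, -4, 0]]

Right-multiplying both sides by B⁻¹ gives Y = SB⁻¹.
det B = 3; the adjugate gives B⁻¹ = [[-2/3, -5/3, 1], [1, 3, -1], [-2/3, -5/3, 0]].
Y = SB⁻¹ = [[22, 22, 20]] · [[-2/3, -5/3, 1], [1, 3, -1], [-2/3, -5/3, 0]] = [[-6, -4, 0]].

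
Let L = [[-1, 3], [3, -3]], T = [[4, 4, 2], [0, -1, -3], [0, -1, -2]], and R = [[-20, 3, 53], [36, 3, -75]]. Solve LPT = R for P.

Left-multiply by L⁻¹ and right-multiply by T⁻¹: P = L⁻¹RT⁻¹.
det L = -6; the adjugate gives L⁻¹ = [[1/2, 1/2], [1/2, 1/6]].
det T = -4; the adjugate gives T⁻¹ = [[1/4, -3/2, 5/2], [0, 2, -3], [0, -1, 1]].
L⁻¹R = [[8, 3, -11], [-4, 2, 14]].
P = (L⁻¹R)T⁻¹ = [[2, 5, 0], [-1, -4, -2]].

P = [[2, 5, 0], [-1, -4, -2]]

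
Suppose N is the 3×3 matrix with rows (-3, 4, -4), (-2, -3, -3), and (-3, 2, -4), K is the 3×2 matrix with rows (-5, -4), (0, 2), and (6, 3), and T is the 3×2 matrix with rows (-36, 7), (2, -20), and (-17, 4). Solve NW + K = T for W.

NW = T − K = [[-31, 11], [2, -22], [-23, 1]].
Left-multiplying both sides by N⁻¹ gives W = N⁻¹(T − K).
det N = 2; the adjugate gives N⁻¹ = [[9, 4, -12], [1/2, 0, -1/2], [-13/2, -3, 17/2]].
W = N⁻¹(T − K) = [[5, -1], [-4, 5], [0, 3]].

W = [[5, -1], [-4, 5], [0, 3]]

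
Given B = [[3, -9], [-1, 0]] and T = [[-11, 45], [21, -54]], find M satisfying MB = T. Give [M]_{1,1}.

Right-multiplying both sides by B⁻¹ gives M = TB⁻¹.
det B = -9; the adjugate gives B⁻¹ = [[0, -1], [-1/9, -1/3]].
M = TB⁻¹ = [[-11, 45], [21, -54]] · [[0, -1], [-1/9, -1/3]] = [[-5, -4], [6, -3]].

-5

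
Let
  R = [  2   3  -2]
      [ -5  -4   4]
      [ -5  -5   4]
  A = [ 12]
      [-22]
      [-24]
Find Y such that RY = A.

Y = [[2], [2], [-1]]

Since R multiplies Y on the left, Y = R⁻¹A.
det R = -2, so R⁻¹ = [[-2, 1, -2], [0, 1, -1], [-5/2, 5/2, -7/2]].
Y = R⁻¹A = [[-2, 1, -2], [0, 1, -1], [-5/2, 5/2, -7/2]] · [[12], [-22], [-24]] = [[2], [2], [-1]].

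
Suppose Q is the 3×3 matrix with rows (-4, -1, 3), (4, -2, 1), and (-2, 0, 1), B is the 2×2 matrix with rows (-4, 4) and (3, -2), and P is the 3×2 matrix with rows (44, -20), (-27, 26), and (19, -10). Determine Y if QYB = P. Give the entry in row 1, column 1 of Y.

Y = Q⁻¹PB⁻¹ (apply Q⁻¹ on the left and B⁻¹ on the right).
det Q = 2, so Q⁻¹ = [[-1, 1/2, 5/2], [-3, 1, 8], [-2, 1, 6]].
B has determinant -4; B⁻¹ = [[1/2, 1], [3/4, 1]].
Q⁻¹P = [[-10, 8], [-7, 6], [-1, 6]].
Y = (Q⁻¹P)B⁻¹ = [[1, -2], [1, -1], [4, 5]].

1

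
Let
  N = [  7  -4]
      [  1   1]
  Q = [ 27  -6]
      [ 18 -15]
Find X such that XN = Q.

N is on the right of X, so right-multiply by N⁻¹: X = QN⁻¹.
det N = 11, so N⁻¹ = [[1/11, 4/11], [-1/11, 7/11]].
X = QN⁻¹ = [[27, -6], [18, -15]] · [[1/11, 4/11], [-1/11, 7/11]] = [[3, 6], [3, -3]].

X = [[3, 6], [3, -3]]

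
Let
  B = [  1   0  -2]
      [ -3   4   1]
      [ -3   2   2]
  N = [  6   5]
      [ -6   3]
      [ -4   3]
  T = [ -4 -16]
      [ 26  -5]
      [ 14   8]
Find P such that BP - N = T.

BP = T + N = [[2, -11], [20, -2], [10, 11]].
B is on the left of P, so left-multiply by B⁻¹: P = B⁻¹(T + N).
det B = -6; the adjugate gives B⁻¹ = [[-1, 2/3, -4/3], [-1/2, 2/3, -5/6], [-1, 1/3, -2/3]].
P = B⁻¹(T + N) = [[-2, -5], [4, -5], [-2, 3]].

P = [[-2, -5], [4, -5], [-2, 3]]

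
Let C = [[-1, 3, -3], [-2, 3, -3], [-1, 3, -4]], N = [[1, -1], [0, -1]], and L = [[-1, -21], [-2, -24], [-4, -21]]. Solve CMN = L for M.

Isolating M: multiply by C⁻¹ from the left and N⁻¹ from the right, so M = C⁻¹LN⁻¹.
det C = -3, so C⁻¹ = [[1, -1, 0], [5/3, -1/3, -1], [1, 0, -1]].
N has determinant -1; N⁻¹ = [[1, -1], [0, -1]].
C⁻¹L = [[1, 3], [3, -6], [3, 0]].
M = (C⁻¹L)N⁻¹ = [[1, -4], [3, 3], [3, -3]].

M = [[1, -4], [3, 3], [3, -3]]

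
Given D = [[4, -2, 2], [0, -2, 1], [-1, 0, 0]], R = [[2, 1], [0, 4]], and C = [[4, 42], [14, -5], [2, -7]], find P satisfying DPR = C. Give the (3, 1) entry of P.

-1

Isolating P: multiply by D⁻¹ from the left and R⁻¹ from the right, so P = D⁻¹CR⁻¹.
D has determinant -2; D⁻¹ = [[0, 0, -1], [1/2, -1, 2], [1, -1, 4]].
R has determinant 8; R⁻¹ = [[1/2, -1/8], [0, 1/4]].
D⁻¹C = [[-2, 7], [-8, 12], [-2, 19]].
P = (D⁻¹C)R⁻¹ = [[-1, 2], [-4, 4], [-1, 5]].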